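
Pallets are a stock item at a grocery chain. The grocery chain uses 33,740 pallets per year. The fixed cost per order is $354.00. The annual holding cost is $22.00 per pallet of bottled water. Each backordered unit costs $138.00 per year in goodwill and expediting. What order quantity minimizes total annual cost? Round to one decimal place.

Q* ≈ 1,122.0 pallets

With planned backorders, Q* = √(2DS/H) · √((H+B)/B).
√(2DS/H) = √(2 × 33,740 × 354 / 22) = 1042.024.
√((H+B)/B) = √((22+138)/138) = 1.0768.
Q* ≈ 1122.014.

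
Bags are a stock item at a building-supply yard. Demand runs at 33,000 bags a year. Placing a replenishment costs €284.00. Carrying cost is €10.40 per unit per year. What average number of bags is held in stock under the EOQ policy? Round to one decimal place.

EOQ = √(2DS/H) = √(2 × 33,000 × 284 / 10.4) ≈ 1342.50.
Average inventory = Q*/2 ≈ 1342.50 / 2 = 671.250.

Average inventory ≈ 671.3 bags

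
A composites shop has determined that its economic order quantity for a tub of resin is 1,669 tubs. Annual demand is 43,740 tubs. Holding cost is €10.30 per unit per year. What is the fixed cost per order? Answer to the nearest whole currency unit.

Squaring Q* = √(2DS/H) gives Q*² = 2DS/H.
From Q* = √(2DS/H): S = Q*²H / (2D) = 1,669² × 10.3 / (2 × 43,740) = 327.9753.

S ≈ €328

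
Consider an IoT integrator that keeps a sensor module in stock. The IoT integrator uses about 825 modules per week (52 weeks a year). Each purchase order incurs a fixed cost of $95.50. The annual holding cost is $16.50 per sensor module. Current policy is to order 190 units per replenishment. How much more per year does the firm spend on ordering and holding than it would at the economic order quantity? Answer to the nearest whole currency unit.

Extra cost ≈ $11,503 per year

Annual demand D = 825 × 52 = 42,900.
EOQ = √(2DS/H) = √(2 × 42,900 × 95.5 / 16.5) ≈ 704.70.
Cost at Q* = (D/Q*)S + (Q*/2)H = √(2DSH) ≈ $11,627.53.
Cost at Q = 190: (42,900/190)×95.5 + (190/2)×16.5 = $21,562.89 + $1,567.50 = $23,130.39.
Excess = $23,130.39 − $11,627.53 = $11,502.87.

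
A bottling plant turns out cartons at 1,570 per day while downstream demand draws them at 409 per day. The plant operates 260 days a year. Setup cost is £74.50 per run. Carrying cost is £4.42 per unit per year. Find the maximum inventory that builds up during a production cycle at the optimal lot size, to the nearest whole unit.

I_max ≈ 1,628 cartons

Annual demand D = 409 × 260 = 106,340.
Production build-up factor (1 − d/p) = 1 − 409/1,570 = 0.7395.
Q* = √(2DS / (H(1 − d/p))) = √(2 × 106,340 × 74.5 / (4.42 × 0.7395)).
= √(15,844,660 / 3.2685) ≈ 2201.730.
Maximum inventory = Q*(1 − d/p) = 2201.730 × 0.7395 ≈ 1628.158.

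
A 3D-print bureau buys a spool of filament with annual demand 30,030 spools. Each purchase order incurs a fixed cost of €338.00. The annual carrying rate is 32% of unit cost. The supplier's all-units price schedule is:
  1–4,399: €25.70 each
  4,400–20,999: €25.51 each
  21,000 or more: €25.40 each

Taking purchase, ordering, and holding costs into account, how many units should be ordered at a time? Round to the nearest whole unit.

Q* ≈ 1,571 spools

Holding cost per unit per year at price C is H = 0.32·C.
Candidates are each tier's EOQ (if it falls in that tier) and each price-break quantity.
EOQ at €25.70 = 1571.1 (feasible in tier 1): TC = 30,030×€25.70 + (30,030/1571.1)×338 + (1571.1/2)×0.32×€25.70 = €784,691.89.
EOQ at €25.51 = 1577.0 < 4400, so use break Q=4400: TC = 30,030×€25.51 + (30,030/4400.0)×338 + (4400.0/2)×0.32×€25.51 = €786,331.19.
EOQ at €25.40 = 1580.4 < 21000, so use break Q=21000: TC = 30,030×€25.40 + (30,030/21000.0)×338 + (21000.0/2)×0.32×€25.40 = €848,589.34.
Lowest total cost is €784,691.89 at Q = 1571.1.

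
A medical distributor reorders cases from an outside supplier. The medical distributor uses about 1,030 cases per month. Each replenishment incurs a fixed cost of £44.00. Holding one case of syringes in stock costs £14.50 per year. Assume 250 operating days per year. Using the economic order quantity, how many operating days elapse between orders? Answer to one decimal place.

T ≈ 5.5 days

Annual demand D = 1,030 × 12 = 12,360.
Q* = √(2DS/H) = √(2 × 12,360 × 44 / 14.5) ≈ 273.88.
Cycle time = Q*/D × 250 = 273.88 / 12,360 × 250 ≈ 5.540 days.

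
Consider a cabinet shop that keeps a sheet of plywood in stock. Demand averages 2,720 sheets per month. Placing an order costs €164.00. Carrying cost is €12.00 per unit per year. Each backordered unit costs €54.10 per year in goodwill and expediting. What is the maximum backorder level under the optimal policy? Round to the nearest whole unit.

Annual demand D = 2,720 × 12 = 32,640.
With planned backorders, Q* = √(2DS/H) · √((H+B)/B).
√(2DS/H) = √(2 × 32,640 × 164 / 12) = 944.542.
√((H+B)/B) = √((12+54.1)/54.1) = 1.1054.
Q* ≈ 1044.055.
S* = Q* · H/(H+B) = 1044.055 × 12/66.1 ≈ 189.541.

S* ≈ 190 sheets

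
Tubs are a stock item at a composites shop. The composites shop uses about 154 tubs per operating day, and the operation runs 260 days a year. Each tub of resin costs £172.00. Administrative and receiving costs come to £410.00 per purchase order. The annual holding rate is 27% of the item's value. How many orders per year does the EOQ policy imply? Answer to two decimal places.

N ≈ 47.62 orders per year

Annual demand D = 154 × 260 = 40,040.
Holding cost H = 0.27 × £172.00 = £46.4400 per unit per year.
EOQ = √(2DS/H) = √(2 × 40,040 × 410 / 46.44) ≈ 840.83.
Orders per year = D / Q* = 40,040 / 840.83 ≈ 47.620.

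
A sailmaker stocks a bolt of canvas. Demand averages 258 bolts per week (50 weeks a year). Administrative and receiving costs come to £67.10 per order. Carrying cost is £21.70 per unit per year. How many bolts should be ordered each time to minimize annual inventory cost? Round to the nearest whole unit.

Q* ≈ 282 bolts

Annual demand D = 258 × 50 = 12,900.
EOQ = √(2DS / H) = √(2 × 12,900 × 67.1 / 21.7).
= √(1,731,180 / 21.7) = √79,777.8802 ≈ 282.450.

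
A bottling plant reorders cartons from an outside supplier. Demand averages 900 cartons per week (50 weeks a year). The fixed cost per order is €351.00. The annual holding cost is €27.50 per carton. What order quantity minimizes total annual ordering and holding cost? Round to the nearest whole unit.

Annual demand D = 900 × 50 = 45,000.
EOQ = √(2DS / H) = √(2 × 45,000 × 351 / 27.5).
= √(31,590,000 / 27.5) = √1,148,727.2727 ≈ 1071.787.

Q* ≈ 1,072 cartons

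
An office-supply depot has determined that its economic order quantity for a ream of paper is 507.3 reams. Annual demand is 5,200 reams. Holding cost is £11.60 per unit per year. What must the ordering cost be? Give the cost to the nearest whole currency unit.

S ≈ £287

Squaring Q* = √(2DS/H) gives Q*² = 2DS/H.
From Q* = √(2DS/H): S = Q*²H / (2D) = 507.3² × 11.6 / (2 × 5,200) = 287.0479.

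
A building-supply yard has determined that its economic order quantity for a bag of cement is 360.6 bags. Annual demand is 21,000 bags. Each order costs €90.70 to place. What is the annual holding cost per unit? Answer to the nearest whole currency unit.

Squaring Q* = √(2DS/H) gives Q*² = 2DS/H.
From Q* = √(2DS/H): H = 2DS / Q*² = 2 × 21,000 × 90.7 / 360.6² = 29.2958.

H ≈ €29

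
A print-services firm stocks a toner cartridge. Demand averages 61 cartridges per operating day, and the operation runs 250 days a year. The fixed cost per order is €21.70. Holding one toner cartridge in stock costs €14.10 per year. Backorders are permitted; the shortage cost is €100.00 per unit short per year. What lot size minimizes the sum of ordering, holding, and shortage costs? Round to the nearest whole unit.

Q* ≈ 231 cartridges

Annual demand D = 61 × 250 = 15,250.
With planned backorders, Q* = √(2DS/H) · √((H+B)/B).
√(2DS/H) = √(2 × 15,250 × 21.7 / 14.1) = 216.656.
√((H+B)/B) = √((14.1+100)/100) = 1.0682.
Q* ≈ 231.426.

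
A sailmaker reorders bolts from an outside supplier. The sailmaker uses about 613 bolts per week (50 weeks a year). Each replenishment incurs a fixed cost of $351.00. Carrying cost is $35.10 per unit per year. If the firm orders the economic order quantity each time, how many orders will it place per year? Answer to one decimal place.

N ≈ 39.1 orders per year

Annual demand D = 613 × 50 = 30,650.
The optimal lot size = √(2DS/H) = √(2 × 30,650 × 351 / 35.1) ≈ 782.94.
Orders per year = D / Q* = 30,650 / 782.94 ≈ 39.147.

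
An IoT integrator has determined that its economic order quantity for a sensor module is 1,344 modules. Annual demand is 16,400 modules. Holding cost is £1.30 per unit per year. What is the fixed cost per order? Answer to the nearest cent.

Squaring Q* = √(2DS/H) gives Q*² = 2DS/H.
From Q* = √(2DS/H): S = Q*²H / (2D) = 1,344² × 1.3 / (2 × 16,400) = 71.5926.

S ≈ £71.59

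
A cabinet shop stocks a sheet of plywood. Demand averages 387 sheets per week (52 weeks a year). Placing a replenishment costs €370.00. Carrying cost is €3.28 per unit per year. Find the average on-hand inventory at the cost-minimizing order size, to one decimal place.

Annual demand D = 387 × 52 = 20,124.
Q* = √(2DS/H) = √(2 × 20,124 × 370 / 3.28) ≈ 2130.77.
Average inventory = Q*/2 ≈ 2130.77 / 2 = 1065.384.

Average inventory ≈ 1,065.4 sheets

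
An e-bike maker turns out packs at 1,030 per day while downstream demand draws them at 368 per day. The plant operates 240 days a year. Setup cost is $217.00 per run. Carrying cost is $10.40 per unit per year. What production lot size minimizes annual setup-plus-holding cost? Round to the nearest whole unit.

Annual demand D = 368 × 240 = 88,320.
Production build-up factor (1 − d/p) = 1 − 368/1,030 = 0.6427.
Q* = √(2DS / (H(1 − d/p))) = √(2 × 88,320 × 217 / (10.4 × 0.6427)).
= √(38,330,880 / 6.6843) ≈ 2394.679.

Q* ≈ 2,395 packs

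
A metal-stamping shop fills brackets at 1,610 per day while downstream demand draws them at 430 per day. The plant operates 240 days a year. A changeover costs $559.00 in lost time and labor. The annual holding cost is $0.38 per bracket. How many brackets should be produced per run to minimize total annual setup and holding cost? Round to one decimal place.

Annual demand D = 430 × 240 = 103,200.
Production build-up factor (1 − d/p) = 1 − 430/1,610 = 0.7329.
Q* = √(2DS / (H(1 − d/p))) = √(2 × 103,200 × 559 / (0.38 × 0.7329)).
= √(115,377,600 / 0.2785) ≈ 20353.584.

Q* ≈ 20,353.6 brackets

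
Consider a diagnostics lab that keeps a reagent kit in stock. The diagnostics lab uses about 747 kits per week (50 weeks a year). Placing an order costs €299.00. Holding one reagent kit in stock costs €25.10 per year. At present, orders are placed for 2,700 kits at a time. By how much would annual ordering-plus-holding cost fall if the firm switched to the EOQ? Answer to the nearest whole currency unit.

Annual demand D = 747 × 50 = 37,350.
EOQ = √(2DS/H) = √(2 × 37,350 × 299 / 25.1) ≈ 943.32.
Cost at Q* = (D/Q*)S + (Q*/2)H = √(2DSH) ≈ €23,677.33.
Cost at Q = 2,700: (37,350/2,700)×299 + (2,700/2)×25.1 = €4,136.17 + €33,885.00 = €38,021.17.
Excess = €38,021.17 − €23,677.33 = €14,343.84.

Extra cost ≈ €14,344 per year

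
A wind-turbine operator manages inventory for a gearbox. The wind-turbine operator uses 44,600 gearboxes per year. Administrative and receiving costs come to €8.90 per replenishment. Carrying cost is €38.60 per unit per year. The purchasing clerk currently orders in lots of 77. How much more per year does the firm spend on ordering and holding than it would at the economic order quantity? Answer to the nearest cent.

Extra cost ≈ €1,105.48 per year

EOQ = √(2DS/H) = √(2 × 44,600 × 8.9 / 38.6) ≈ 143.41.
Cost at Q* = (D/Q*)S + (Q*/2)H = √(2DSH) ≈ €5,535.68.
Cost at Q = 77: (44,600/77)×8.9 + (77/2)×38.6 = €5,155.06 + €1,486.10 = €6,641.16.
Excess = €6,641.16 − €5,535.68 = €1,105.48.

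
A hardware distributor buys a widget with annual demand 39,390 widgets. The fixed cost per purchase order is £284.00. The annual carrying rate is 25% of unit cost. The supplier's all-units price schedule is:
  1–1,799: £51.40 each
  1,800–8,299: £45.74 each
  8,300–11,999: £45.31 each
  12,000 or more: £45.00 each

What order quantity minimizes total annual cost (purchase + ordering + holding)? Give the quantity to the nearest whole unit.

Q* ≈ 1,800 widgets

Holding cost per unit per year at price C is H = 0.25·C.
Candidates are each tier's EOQ (if it falls in that tier) and each price-break quantity.
EOQ at £51.40 = 1319.5 (feasible in tier 1): TC = 39,390×£51.40 + (39,390/1319.5)×284 + (1319.5/2)×0.25×£51.40 = £2,041,601.82.
EOQ at £45.74 = 1398.8 < 1800, so use break Q=1800: TC = 39,390×£45.74 + (39,390/1800.0)×284 + (1800.0/2)×0.25×£45.74 = £1,818,204.97.
EOQ at £45.31 = 1405.4 < 8300, so use break Q=8300: TC = 39,390×£45.31 + (39,390/8300.0)×284 + (8300.0/2)×0.25×£45.31 = £1,833,117.83.
EOQ at £45.00 = 1410.2 < 12000, so use break Q=12000: TC = 39,390×£45.00 + (39,390/12000.0)×284 + (12000.0/2)×0.25×£45.00 = £1,840,982.23.
Lowest total cost is £1,818,204.97 at Q = 1800.0.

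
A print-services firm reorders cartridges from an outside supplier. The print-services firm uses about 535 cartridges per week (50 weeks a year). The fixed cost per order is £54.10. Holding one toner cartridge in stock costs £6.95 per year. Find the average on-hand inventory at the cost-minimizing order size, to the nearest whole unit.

Average inventory ≈ 323 cartridges

Annual demand D = 535 × 50 = 26,750.
EOQ = √(2DS/H) = √(2 × 26,750 × 54.1 / 6.95) ≈ 645.33.
Average inventory = Q*/2 ≈ 645.33 / 2 = 322.666.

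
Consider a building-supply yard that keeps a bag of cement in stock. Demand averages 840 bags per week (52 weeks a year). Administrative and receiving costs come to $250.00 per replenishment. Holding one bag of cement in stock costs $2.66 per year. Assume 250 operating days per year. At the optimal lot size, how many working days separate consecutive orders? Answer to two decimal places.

T ≈ 16.40 days

Annual demand D = 840 × 52 = 43,680.
The optimal lot size = √(2DS/H) = √(2 × 43,680 × 250 / 2.66) ≈ 2865.40.
Cycle time = Q*/D × 250 = 2865.40 / 43,680 × 250 ≈ 16.400 days.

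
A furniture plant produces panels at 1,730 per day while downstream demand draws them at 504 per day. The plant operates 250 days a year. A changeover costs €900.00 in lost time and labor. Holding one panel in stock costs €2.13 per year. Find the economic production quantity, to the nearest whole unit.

Q* ≈ 12,258 panels

Annual demand D = 504 × 250 = 126,000.
Production build-up factor (1 − d/p) = 1 − 504/1,730 = 0.7087.
Q* = √(2DS / (H(1 − d/p))) = √(2 × 126,000 × 900 / (2.13 × 0.7087)).
= √(226,800,000 / 1.5095) ≈ 12257.716.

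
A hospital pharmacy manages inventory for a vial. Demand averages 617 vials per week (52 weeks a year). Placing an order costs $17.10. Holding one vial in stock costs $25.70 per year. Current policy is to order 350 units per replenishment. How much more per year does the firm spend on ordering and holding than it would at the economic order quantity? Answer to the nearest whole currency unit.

Annual demand D = 617 × 52 = 32,084.
EOQ = √(2DS/H) = √(2 × 32,084 × 17.1 / 25.7) ≈ 206.63.
Cost at Q* = (D/Q*)S + (Q*/2)H = √(2DSH) ≈ $5,310.36.
Cost at Q = 350: (32,084/350)×17.1 + (350/2)×25.7 = $1,567.53 + $4,497.50 = $6,065.03.
Excess = $6,065.03 − $5,310.36 = $754.67.

Extra cost ≈ $755 per year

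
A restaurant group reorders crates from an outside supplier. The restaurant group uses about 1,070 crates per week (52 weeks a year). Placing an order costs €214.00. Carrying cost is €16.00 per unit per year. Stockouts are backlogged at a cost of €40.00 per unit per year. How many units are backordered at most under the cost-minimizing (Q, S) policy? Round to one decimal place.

Annual demand D = 1,070 × 52 = 55,640.
With planned backorders, Q* = √(2DS/H) · √((H+B)/B).
√(2DS/H) = √(2 × 55,640 × 214 / 16) = 1219.988.
√((H+B)/B) = √((16+40)/40) = 1.1832.
Q* ≈ 1443.509.
S* = Q* · H/(H+B) = 1443.509 × 16/56 ≈ 412.431.

S* ≈ 412.4 crates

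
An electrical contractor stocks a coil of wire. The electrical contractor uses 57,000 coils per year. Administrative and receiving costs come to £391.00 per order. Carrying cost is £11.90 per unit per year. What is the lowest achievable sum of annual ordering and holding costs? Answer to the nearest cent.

TC* ≈ £23,031.08

EOQ = √(2DS/H) = √(2 × 57,000 × 391 / 11.9) ≈ 1935.38.
At the optimum the two cost components are equal, so total cost = 2·(Q*/2)H = Q*·H.
Minimum total = √(2DSH) = √(2 × 57,000 × 391 × 11.9) ≈ 23031.079.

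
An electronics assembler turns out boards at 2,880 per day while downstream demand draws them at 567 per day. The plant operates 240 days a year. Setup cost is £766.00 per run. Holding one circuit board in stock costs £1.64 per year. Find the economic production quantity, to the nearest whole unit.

Q* ≈ 12,581 boards

Annual demand D = 567 × 240 = 136,080.
Production build-up factor (1 − d/p) = 1 − 567/2,880 = 0.8031.
Q* = √(2DS / (H(1 − d/p))) = √(2 × 136,080 × 766 / (1.64 × 0.8031)).
= √(208,474,560 / 1.3171) ≈ 12580.938.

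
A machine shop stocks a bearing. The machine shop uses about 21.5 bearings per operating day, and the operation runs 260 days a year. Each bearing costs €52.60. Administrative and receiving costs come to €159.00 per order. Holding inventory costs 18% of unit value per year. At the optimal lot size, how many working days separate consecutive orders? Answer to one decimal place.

Annual demand D = 21.5 × 260 = 5,590.
Holding cost H = 0.18 × €52.60 = €9.4680 per unit per year.
Q* = √(2DS/H) = √(2 × 5,590 × 159 / 9.468) ≈ 433.30.
Cycle time = Q*/D × 260 = 433.30 / 5,590 × 260 ≈ 20.154 days.

T ≈ 20.2 days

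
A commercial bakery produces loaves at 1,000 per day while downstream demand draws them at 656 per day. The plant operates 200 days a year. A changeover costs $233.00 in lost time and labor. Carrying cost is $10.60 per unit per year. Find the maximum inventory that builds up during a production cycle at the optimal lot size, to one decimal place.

I_max ≈ 1,408.6 loaves

Annual demand D = 656 × 200 = 131,200.
Production build-up factor (1 − d/p) = 1 − 656/1,000 = 0.3440.
Q* = √(2DS / (H(1 − d/p))) = √(2 × 131,200 × 233 / (10.6 × 0.3440)).
= √(61,139,200 / 3.6464) ≈ 4094.753.
Maximum inventory = Q*(1 − d/p) = 4094.753 × 0.3440 ≈ 1408.595.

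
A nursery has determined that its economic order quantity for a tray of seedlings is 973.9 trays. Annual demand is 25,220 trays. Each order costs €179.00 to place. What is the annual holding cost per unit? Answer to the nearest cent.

The basic EOQ model gives Q* = √(2DS/H); rearrange for the unknown.
From Q* = √(2DS/H): H = 2DS / Q*² = 2 × 25,220 × 179 / 973.9² = 9.5192.

H ≈ €9.52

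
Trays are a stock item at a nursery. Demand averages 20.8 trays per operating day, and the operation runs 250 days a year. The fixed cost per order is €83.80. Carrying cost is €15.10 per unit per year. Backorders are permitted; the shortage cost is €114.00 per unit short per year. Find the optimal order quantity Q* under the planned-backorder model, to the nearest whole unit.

Q* ≈ 256 trays

Annual demand D = 20.8 × 250 = 5,200.
With planned backorders, Q* = √(2DS/H) · √((H+B)/B).
√(2DS/H) = √(2 × 5,200 × 83.8 / 15.1) = 240.243.
√((H+B)/B) = √((15.1+114)/114) = 1.0642.
Q* ≈ 255.659.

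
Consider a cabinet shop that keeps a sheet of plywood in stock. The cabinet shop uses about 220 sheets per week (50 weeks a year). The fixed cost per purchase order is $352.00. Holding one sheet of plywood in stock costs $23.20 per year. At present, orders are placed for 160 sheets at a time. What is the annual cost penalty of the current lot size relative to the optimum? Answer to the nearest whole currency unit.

Extra cost ≈ $12,652 per year

Annual demand D = 220 × 50 = 11,000.
EOQ = √(2DS/H) = √(2 × 11,000 × 352 / 23.2) ≈ 577.75.
Cost at Q* = (D/Q*)S + (Q*/2)H = √(2DSH) ≈ $13,403.76.
Cost at Q = 160: (11,000/160)×352 + (160/2)×23.2 = $24,200.00 + $1,856.00 = $26,056.00.
Excess = $26,056.00 − $13,403.76 = $12,652.24.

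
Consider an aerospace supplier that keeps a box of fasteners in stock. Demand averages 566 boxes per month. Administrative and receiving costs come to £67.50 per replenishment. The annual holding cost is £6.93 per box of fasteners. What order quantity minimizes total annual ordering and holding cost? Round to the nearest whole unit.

Q* ≈ 364 boxes

Annual demand D = 566 × 12 = 6,792.
EOQ = √(2DS / H) = √(2 × 6,792 × 67.5 / 6.93).
= √(916,920 / 6.93) = √132,311.6883 ≈ 363.747.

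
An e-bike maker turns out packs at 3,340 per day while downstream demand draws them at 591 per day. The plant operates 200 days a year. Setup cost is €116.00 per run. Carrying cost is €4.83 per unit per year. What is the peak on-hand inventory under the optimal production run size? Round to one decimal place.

I_max ≈ 2,161.7 packs

Annual demand D = 591 × 200 = 118,200.
Production build-up factor (1 − d/p) = 1 − 591/3,340 = 0.8231.
Q* = √(2DS / (H(1 − d/p))) = √(2 × 118,200 × 116 / (4.83 × 0.8231)).
= √(27,422,400 / 3.9754) ≈ 2626.425.
Maximum inventory = Q*(1 − d/p) = 2626.425 × 0.8231 ≈ 2161.689.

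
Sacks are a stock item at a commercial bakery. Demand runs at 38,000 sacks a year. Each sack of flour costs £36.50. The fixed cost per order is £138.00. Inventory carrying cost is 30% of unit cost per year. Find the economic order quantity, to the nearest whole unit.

Q* ≈ 979 sacks

Holding cost H = 0.30 × £36.50 = £10.9500 per unit per year.
EOQ = √(2DS / H) = √(2 × 38,000 × 138 / 10.95).
= √(10,488,000 / 10.95) = √957,808.2192 ≈ 978.677.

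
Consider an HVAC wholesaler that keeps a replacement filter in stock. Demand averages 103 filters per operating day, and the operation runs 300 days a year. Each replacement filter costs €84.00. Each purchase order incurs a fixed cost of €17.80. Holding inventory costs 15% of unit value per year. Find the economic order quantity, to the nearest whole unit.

Annual demand D = 103 × 300 = 30,900.
Holding cost H = 0.15 × €84.00 = €12.6000 per unit per year.
EOQ = √(2DS / H) = √(2 × 30,900 × 17.8 / 12.6).
= √(1,100,040 / 12.6) = √87,304.7619 ≈ 295.474.

Q* ≈ 295 filters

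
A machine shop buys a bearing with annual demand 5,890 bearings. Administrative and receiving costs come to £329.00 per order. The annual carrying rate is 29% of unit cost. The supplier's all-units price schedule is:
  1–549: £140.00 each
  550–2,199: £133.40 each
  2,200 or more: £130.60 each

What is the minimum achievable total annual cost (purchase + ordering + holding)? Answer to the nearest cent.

Holding cost per unit per year at price C is H = 0.29·C.
Evaluate total cost at each tier's feasible EOQ or, if the EOQ is below the tier, at the tier's minimum quantity.
EOQ at £140.00 = 309.0 (feasible in tier 1): TC = 5,890×£140.00 + (5,890/309.0)×329 + (309.0/2)×0.29×£140.00 = £837,143.93.
EOQ at £133.40 = 316.5 < 550, so use break Q=550: TC = 5,890×£133.40 + (5,890/550.0)×329 + (550.0/2)×0.29×£133.40 = £799,887.94.
EOQ at £130.60 = 319.9 < 2200, so use break Q=2200: TC = 5,890×£130.60 + (5,890/2200.0)×329 + (2200.0/2)×0.29×£130.60 = £811,776.22.
Lowest total cost among the candidates is at Q = 550.0.

TC* ≈ £799,887.94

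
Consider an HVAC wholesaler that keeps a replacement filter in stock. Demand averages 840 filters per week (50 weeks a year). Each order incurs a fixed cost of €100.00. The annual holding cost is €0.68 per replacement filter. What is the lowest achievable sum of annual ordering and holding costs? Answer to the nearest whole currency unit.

TC* ≈ €2,390

Annual demand D = 840 × 50 = 42,000.
EOQ = √(2DS/H) = √(2 × 42,000 × 100 / 0.68) ≈ 3514.68.
At Q*, ordering cost (D/Q*)S equals holding cost (Q*/2)H, each = √(DSH/2).
Minimum total = √(2DSH) = √(2 × 42,000 × 100 × 0.68) ≈ 2389.979.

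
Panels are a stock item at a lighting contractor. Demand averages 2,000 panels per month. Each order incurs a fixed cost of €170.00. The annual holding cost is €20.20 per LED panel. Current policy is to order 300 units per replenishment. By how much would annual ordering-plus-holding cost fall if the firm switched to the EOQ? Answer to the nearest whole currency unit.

Annual demand D = 2,000 × 12 = 24,000.
EOQ = √(2DS/H) = √(2 × 24,000 × 170 / 20.2) ≈ 635.58.
Cost at Q* = (D/Q*)S + (Q*/2)H = √(2DSH) ≈ €12,838.69.
Cost at Q = 300: (24,000/300)×170 + (300/2)×20.2 = €13,600.00 + €3,030.00 = €16,630.00.
Excess = €16,630.00 − €12,838.69 = €3,791.31.

Extra cost ≈ €3,791 per year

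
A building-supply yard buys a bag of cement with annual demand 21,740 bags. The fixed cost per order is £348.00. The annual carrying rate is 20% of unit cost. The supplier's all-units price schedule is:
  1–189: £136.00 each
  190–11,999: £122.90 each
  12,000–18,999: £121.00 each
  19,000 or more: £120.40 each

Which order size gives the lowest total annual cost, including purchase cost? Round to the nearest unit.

Q* ≈ 785 bags

Holding cost per unit per year at price C is H = 0.20·C.
For each price level, check whether its EOQ is feasible; otherwise the best quantity at that price is the breakpoint.
Tier 1 (£136.00): EOQ = 745.8 exceeds tier's upper bound 189, so this tier is dominated.
EOQ at £122.90 = 784.6 (feasible in tier 2): TC = 21,740×£122.90 + (21,740/784.6)×348 + (784.6/2)×0.20×£122.90 = £2,691,131.25.
EOQ at £121.00 = 790.7 < 12000, so use break Q=12000: TC = 21,740×£121.00 + (21,740/12000.0)×348 + (12000.0/2)×0.20×£121.00 = £2,776,370.46.
EOQ at £120.40 = 792.7 < 19000, so use break Q=19000: TC = 21,740×£120.40 + (21,740/19000.0)×348 + (19000.0/2)×0.20×£120.40 = £2,846,654.19.
Lowest total cost is £2,691,131.25 at Q = 784.6.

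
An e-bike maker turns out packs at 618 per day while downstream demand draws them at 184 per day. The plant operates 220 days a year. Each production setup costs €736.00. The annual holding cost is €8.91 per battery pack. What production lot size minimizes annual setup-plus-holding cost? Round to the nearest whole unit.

Q* ≈ 3,086 packs

Annual demand D = 184 × 220 = 40,480.
Production build-up factor (1 − d/p) = 1 − 184/618 = 0.7023.
Q* = √(2DS / (H(1 − d/p))) = √(2 × 40,480 × 736 / (8.91 × 0.7023)).
= √(59,586,560 / 6.2572) ≈ 3085.920.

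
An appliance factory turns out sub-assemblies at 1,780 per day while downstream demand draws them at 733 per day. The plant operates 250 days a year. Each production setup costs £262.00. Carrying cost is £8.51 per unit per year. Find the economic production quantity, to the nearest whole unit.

Q* ≈ 4,380 sub-assemblies

Annual demand D = 733 × 250 = 183,250.
Production build-up factor (1 − d/p) = 1 − 733/1,780 = 0.5882.
Q* = √(2DS / (H(1 − d/p))) = √(2 × 183,250 × 262 / (8.51 × 0.5882)).
= √(96,023,000 / 5.0056) ≈ 4379.853.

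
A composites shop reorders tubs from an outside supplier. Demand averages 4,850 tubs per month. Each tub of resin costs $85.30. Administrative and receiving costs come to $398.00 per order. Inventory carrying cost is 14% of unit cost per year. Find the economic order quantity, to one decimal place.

Q* ≈ 1,969.6 tubs

Annual demand D = 4,850 × 12 = 58,200.
Holding cost H = 0.14 × $85.30 = $11.9420 per unit per year.
EOQ = √(2DS / H) = √(2 × 58,200 × 398 / 11.942).
= √(46,327,200 / 11.942) = √3,879,350.1926 ≈ 1969.607.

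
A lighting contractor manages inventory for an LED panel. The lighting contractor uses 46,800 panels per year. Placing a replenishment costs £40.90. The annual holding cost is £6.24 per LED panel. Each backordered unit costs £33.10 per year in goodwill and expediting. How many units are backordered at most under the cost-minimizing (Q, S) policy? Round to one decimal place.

With planned backorders, Q* = √(2DS/H) · √((H+B)/B).
√(2DS/H) = √(2 × 46,800 × 40.9 / 6.24) = 783.262.
√((H+B)/B) = √((6.24+33.1)/33.1) = 1.0902.
Q* ≈ 853.907.
S* = Q* · H/(H+B) = 853.907 × 6.24/39.34 ≈ 135.444.

S* ≈ 135.4 panels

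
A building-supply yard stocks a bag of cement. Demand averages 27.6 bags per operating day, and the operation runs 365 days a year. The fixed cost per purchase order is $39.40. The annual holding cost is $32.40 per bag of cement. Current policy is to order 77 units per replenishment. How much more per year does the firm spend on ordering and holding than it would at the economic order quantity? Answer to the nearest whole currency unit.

Annual demand D = 27.6 × 365 = 10,074.
EOQ = √(2DS/H) = √(2 × 10,074 × 39.4 / 32.4) ≈ 156.53.
Cost at Q* = (D/Q*)S + (Q*/2)H = √(2DSH) ≈ $5,071.50.
Cost at Q = 77: (10,074/77)×39.4 + (77/2)×32.4 = $5,154.75 + $1,247.40 = $6,402.15.
Excess = $6,402.15 − $5,071.50 = $1,330.65.

Extra cost ≈ $1,331 per year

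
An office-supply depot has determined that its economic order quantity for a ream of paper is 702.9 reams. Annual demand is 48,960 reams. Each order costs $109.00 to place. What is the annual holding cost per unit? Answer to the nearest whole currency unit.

H ≈ $22

The basic EOQ model gives Q* = √(2DS/H); rearrange for the unknown.
From Q* = √(2DS/H): H = 2DS / Q*² = 2 × 48,960 × 109 / 702.9² = 21.6028.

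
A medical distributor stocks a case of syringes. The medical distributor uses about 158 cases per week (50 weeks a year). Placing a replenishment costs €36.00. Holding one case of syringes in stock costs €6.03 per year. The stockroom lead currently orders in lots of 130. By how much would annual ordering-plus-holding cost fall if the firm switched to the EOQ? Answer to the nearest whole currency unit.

Extra cost ≈ €728 per year

Annual demand D = 158 × 50 = 7,900.
EOQ = √(2DS/H) = √(2 × 7,900 × 36 / 6.03) ≈ 307.13.
Cost at Q* = (D/Q*)S + (Q*/2)H = √(2DSH) ≈ €1,851.99.
Cost at Q = 130: (7,900/130)×36 + (130/2)×6.03 = €2,187.69 + €391.95 = €2,579.64.
Excess = €2,579.64 − €1,851.99 = €727.65.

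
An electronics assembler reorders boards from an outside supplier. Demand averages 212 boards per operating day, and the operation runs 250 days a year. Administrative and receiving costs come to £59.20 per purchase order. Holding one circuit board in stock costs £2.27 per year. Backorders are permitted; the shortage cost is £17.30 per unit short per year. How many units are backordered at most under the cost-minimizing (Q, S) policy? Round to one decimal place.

Annual demand D = 212 × 250 = 53,000.
With planned backorders, Q* = √(2DS/H) · √((H+B)/B).
√(2DS/H) = √(2 × 53,000 × 59.2 / 2.27) = 1662.650.
√((H+B)/B) = √((2.27+17.3)/17.3) = 1.0636.
Q* ≈ 1768.370.
S* = Q* · H/(H+B) = 1768.370 × 2.27/19.57 ≈ 205.120.

S* ≈ 205.1 boards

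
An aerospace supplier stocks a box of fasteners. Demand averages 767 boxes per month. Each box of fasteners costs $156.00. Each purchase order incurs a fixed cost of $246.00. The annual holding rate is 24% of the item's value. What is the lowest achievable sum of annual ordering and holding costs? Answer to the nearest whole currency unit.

Annual demand D = 767 × 12 = 9,204.
Holding cost H = 0.24 × $156.00 = $37.4400 per unit per year.
The optimal lot size = √(2DS/H) = √(2 × 9,204 × 246 / 37.44) ≈ 347.78.
At the optimum the two cost components are equal, so total cost = 2·(Q*/2)H = Q*·H.
Minimum total = √(2DSH) = √(2 × 9,204 × 246 × 37.44) ≈ 13020.833.

TC* ≈ $13,021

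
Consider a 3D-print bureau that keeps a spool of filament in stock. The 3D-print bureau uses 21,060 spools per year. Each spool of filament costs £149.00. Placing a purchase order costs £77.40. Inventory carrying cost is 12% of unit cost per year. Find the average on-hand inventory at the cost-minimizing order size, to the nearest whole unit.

Average inventory ≈ 214 spools

Holding cost H = 0.12 × £149.00 = £17.8800 per unit per year.
The optimal lot size = √(2DS/H) = √(2 × 21,060 × 77.4 / 17.88) ≈ 427.00.
Average inventory = Q*/2 ≈ 427.00 / 2 = 213.501.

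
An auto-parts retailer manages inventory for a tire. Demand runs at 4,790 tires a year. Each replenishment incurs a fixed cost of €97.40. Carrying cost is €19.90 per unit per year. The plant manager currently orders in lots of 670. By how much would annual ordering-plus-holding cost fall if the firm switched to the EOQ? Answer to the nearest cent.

Extra cost ≈ €3,053.72 per year

EOQ = √(2DS/H) = √(2 × 4,790 × 97.4 / 19.9) ≈ 216.54.
Cost at Q* = (D/Q*)S + (Q*/2)H = √(2DSH) ≈ €4,309.12.
Cost at Q = 670: (4,790/670)×97.4 + (670/2)×19.9 = €696.34 + €6,666.50 = €7,362.84.
Excess = €7,362.84 − €4,309.12 = €3,053.72.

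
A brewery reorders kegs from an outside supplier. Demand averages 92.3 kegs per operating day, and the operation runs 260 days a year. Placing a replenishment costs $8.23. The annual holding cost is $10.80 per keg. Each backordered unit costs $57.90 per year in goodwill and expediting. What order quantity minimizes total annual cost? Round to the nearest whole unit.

Annual demand D = 92.3 × 260 = 23,998.
With planned backorders, Q* = √(2DS/H) · √((H+B)/B).
√(2DS/H) = √(2 × 23,998 × 8.23 / 10.8) = 191.245.
√((H+B)/B) = √((10.8+57.9)/57.9) = 1.0893.
Q* ≈ 208.319.

Q* ≈ 208 kegs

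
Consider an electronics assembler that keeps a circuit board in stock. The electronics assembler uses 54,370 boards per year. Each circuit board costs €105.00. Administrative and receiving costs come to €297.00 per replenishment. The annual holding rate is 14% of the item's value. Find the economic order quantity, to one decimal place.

Holding cost H = 0.14 × €105.00 = €14.7000 per unit per year.
EOQ = √(2DS / H) = √(2 × 54,370 × 297 / 14.7).
= √(32,295,780 / 14.7) = √2,196,991.8367 ≈ 1482.225.

Q* ≈ 1,482.2 boards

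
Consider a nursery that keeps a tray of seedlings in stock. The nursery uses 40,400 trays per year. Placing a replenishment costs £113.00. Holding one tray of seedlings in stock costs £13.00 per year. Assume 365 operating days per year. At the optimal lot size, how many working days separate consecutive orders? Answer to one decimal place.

T ≈ 7.6 days

EOQ = √(2DS/H) = √(2 × 40,400 × 113 / 13) ≈ 838.06.
Cycle time = Q*/D × 365 = 838.06 / 40,400 × 365 ≈ 7.572 days.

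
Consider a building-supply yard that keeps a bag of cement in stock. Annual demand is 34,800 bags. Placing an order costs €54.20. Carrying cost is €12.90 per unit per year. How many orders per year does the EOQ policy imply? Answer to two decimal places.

N ≈ 64.35 orders per year

The optimal lot size = √(2DS/H) = √(2 × 34,800 × 54.2 / 12.9) ≈ 540.77.
Orders per year = D / Q* = 34,800 / 540.77 ≈ 64.353.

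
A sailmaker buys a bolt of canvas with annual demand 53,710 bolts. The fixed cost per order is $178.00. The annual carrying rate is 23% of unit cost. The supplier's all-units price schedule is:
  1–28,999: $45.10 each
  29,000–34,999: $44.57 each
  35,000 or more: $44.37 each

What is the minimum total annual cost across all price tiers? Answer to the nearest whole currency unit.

Holding cost per unit per year at price C is H = 0.23·C.
Candidates are each tier's EOQ (if it falls in that tier) and each price-break quantity.
EOQ at $45.10 = 1357.7 (feasible in tier 1): TC = 53,710×$45.10 + (53,710/1357.7)×178 + (1357.7/2)×0.23×$45.10 = $2,436,404.31.
EOQ at $44.57 = 1365.7 < 29000, so use break Q=29000: TC = 53,710×$44.57 + (53,710/29000.0)×178 + (29000.0/2)×0.23×$44.57 = $2,542,825.32.
EOQ at $44.37 = 1368.8 < 35000, so use break Q=35000: TC = 53,710×$44.37 + (53,710/35000.0)×178 + (35000.0/2)×0.23×$44.37 = $2,561,975.10.
Lowest total cost among the candidates is at Q = 1357.7.

TC* ≈ $2,436,404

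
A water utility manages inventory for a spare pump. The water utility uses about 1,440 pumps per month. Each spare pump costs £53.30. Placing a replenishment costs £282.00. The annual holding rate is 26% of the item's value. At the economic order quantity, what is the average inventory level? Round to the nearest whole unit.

Annual demand D = 1,440 × 12 = 17,280.
Holding cost H = 0.26 × £53.30 = £13.8580 per unit per year.
The optimal lot size = √(2DS/H) = √(2 × 17,280 × 282 / 13.858) ≈ 838.61.
Average inventory = Q*/2 ≈ 838.61 / 2 = 419.306.

Average inventory ≈ 419 pumps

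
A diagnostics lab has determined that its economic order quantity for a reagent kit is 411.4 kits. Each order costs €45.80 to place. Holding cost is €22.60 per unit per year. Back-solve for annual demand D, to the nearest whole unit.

Squaring Q* = √(2DS/H) gives Q*² = 2DS/H.
From Q* = √(2DS/H): D = Q*²H / (2S) = 411.4² × 22.6 / (2 × 45.8) = 41758.178.

D ≈ 41,758 kits per year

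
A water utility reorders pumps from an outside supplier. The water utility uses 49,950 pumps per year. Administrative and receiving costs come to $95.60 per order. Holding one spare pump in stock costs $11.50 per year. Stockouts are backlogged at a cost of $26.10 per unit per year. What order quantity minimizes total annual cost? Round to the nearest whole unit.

With planned backorders, Q* = √(2DS/H) · √((H+B)/B).
√(2DS/H) = √(2 × 49,950 × 95.6 / 11.5) = 911.303.
√((H+B)/B) = √((11.5+26.1)/26.1) = 1.2003.
Q* ≈ 1093.796.

Q* ≈ 1,094 pumps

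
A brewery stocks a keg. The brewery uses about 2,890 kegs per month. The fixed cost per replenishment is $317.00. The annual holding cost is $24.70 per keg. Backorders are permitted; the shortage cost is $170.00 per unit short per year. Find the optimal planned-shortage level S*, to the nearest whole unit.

Annual demand D = 2,890 × 12 = 34,680.
With planned backorders, Q* = √(2DS/H) · √((H+B)/B).
√(2DS/H) = √(2 × 34,680 × 317 / 24.7) = 943.487.
√((H+B)/B) = √((24.7+170)/170) = 1.0702.
Q* ≈ 1009.704.
S* = Q* · H/(H+B) = 1009.704 × 24.7/194.7 ≈ 128.093.

S* ≈ 128 kegs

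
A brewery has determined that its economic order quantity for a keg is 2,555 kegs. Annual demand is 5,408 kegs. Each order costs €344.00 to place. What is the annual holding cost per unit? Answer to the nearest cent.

Squaring Q* = √(2DS/H) gives Q*² = 2DS/H.
From Q* = √(2DS/H): H = 2DS / Q*² = 2 × 5,408 × 344 / 2,555² = 0.5700.

H ≈ €0.57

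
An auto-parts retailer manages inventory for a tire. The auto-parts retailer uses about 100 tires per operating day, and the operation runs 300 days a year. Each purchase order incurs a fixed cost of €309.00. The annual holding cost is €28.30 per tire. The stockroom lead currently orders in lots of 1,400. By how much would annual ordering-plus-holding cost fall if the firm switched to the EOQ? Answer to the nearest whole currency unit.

Annual demand D = 100 × 300 = 30,000.
EOQ = √(2DS/H) = √(2 × 30,000 × 309 / 28.3) ≈ 809.40.
Cost at Q* = (D/Q*)S + (Q*/2)H = √(2DSH) ≈ €22,905.94.
Cost at Q = 1,400: (30,000/1,400)×309 + (1,400/2)×28.3 = €6,621.43 + €19,810.00 = €26,431.43.
Excess = €26,431.43 − €22,905.94 = €3,525.49.

Extra cost ≈ €3,525 per year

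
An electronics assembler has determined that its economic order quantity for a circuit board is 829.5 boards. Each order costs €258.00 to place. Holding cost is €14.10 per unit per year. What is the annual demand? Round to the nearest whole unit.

D ≈ 18,802 boards per year

The basic EOQ model gives Q* = √(2DS/H); rearrange for the unknown.
From Q* = √(2DS/H): D = Q*²H / (2S) = 829.5² × 14.1 / (2 × 258) = 18801.920.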